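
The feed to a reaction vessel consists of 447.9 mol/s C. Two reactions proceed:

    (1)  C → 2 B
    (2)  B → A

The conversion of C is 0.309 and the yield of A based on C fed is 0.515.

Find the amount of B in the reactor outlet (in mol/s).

Conversion of C: C consumed = 1ξ₁ = 0.309 × 447.9 → ξ₁ = 138.4 mol/s.
Yield of A: 1ξ₂ / 447.9 = 0.515 → ξ₂ = 230.7 mol/s.
Outlet amounts (n = n₀ + Σ ν·ξ):
  C: 447.9 − 1(138.4) = 309.5
  B: 0 + 2(138.4) − 1(230.7) = 46.13
  A: 0 + 1(230.7) = 230.7

46.1 mol/s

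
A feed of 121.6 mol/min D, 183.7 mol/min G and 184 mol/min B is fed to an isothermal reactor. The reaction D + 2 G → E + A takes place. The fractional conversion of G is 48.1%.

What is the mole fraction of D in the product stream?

G reacted = 0.481 × 183.7 = 88.36 mol/min; ν_G = −2, so ξ = 88.36/2 = 44.18 mol/min.
Outlet amounts (n = n₀ + ν ξ):
  D: 121.6 − 1(44.18) = 77.42
  G: 183.7 − 2(44.18) = 95.34
  E: 0 + 1(44.18) = 44.18
  A: 0 + 1(44.18) = 44.18
  B: 184 (inert)
Total out = 445.1 mol/min; y_D = 77.42 / 445.1 = 0.1739.

0.174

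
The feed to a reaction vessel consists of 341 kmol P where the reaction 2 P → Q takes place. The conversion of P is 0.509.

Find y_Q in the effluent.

0.341

P reacted = 0.509 × 341 = 173.6 kmol; ν_P = −2, so ξ = 173.6/2 = 86.78 kmol.
Outlet amounts (n = n₀ + ν ξ):
  P: 341 − 2(86.78) = 167.4
  Q: 0 + 1(86.78) = 86.78
Total out = 254.2 kmol; y_Q = 86.78 / 254.2 = 0.3414.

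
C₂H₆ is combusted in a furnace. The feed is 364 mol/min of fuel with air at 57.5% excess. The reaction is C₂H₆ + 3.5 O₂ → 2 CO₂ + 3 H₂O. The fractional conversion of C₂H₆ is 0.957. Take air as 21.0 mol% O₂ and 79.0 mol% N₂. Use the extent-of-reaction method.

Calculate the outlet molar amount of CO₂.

697 mol/min

Stoichiometric O₂ = 3.5 × 364 = 1274 mol/min; O₂ fed = 1274 × 1.575 = 2007 mol/min.
N₂ fed = 2007 × 79/21 = 7548 mol/min.
Fuel reacted = 0.957 × 364 → ξ = 348.3 mol/min.
Outlet (n = n₀ + ν ξ):
  C₂H₆: 364 − 1(348.3) = 15.65
  O₂: 2007 − 3.5(348.3) = 787.3
  N₂: 7548 (inert)
  CO₂: 0 + 2(348.3) = 696.7
  H₂O: 0 + 3(348.3) = 1045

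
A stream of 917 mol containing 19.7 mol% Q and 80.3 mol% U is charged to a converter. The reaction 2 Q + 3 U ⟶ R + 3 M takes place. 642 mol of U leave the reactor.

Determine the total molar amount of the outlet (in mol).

For U: n = n₀ − 3ξ → 642 = 736.4 − 3ξ, giving ξ = 31.45 mol.
Outlet amounts (n = n₀ + ν ξ):
  Q: 180.6 − 2(31.45) = 117.7
  U: 736.4 − 3(31.45) = 642
  R: 0 + 1(31.45) = 31.45
  M: 0 + 3(31.45) = 94.35
Total out = 117.7 + 642 + 31.45 + 94.35 = 885.5 mol.

886 mol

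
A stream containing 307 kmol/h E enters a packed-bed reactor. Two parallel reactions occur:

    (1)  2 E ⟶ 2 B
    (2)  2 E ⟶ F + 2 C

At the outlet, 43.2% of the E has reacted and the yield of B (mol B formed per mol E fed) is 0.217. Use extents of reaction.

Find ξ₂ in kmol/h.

Yield of B: 2ξ₁ / 307 = 0.217 → ξ₁ = 33.31 kmol/h.
Conversion of E: 2ξ₁ + 2ξ₂ = 0.432 × 307 = 132.6 → ξ₂ = 33 kmol/h.
Outlet amounts (n = n₀ + Σ ν·ξ):
  E: 307 − 2(33.31) − 2(33) = 174.4
  B: 0 + 2(33.31) = 66.62
  F: 0 + 1(33) = 33
  C: 0 + 2(33) = 66

ξ₂ = 33 kmol/h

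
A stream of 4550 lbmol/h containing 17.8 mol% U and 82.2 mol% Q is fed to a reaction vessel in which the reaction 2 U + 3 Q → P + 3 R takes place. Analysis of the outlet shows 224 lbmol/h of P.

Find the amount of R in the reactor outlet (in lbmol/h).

672 lbmol/h

For P: n = n₀ + 1ξ → 224 = 0 + 1ξ, giving ξ = 224 lbmol/h.
Outlet amounts (n = n₀ + ν ξ):
  U: 809.9 − 2(224) = 361.9
  Q: 3740 − 3(224) = 3068
  P: 0 + 1(224) = 224
  R: 0 + 3(224) = 672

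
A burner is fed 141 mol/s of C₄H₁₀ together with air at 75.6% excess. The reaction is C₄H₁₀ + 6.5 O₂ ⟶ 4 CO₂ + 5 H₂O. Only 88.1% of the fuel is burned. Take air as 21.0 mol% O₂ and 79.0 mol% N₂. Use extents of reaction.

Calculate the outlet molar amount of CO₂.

497 mol/s

Stoichiometric O₂ = 6.5 × 141 = 916.5 mol/s; O₂ fed = 916.5 × 1.756 = 1609 mol/s.
N₂ fed = 1609 × 79/21 = 6054 mol/s.
Fuel reacted = 0.881 × 141 → ξ = 124.2 mol/s.
Outlet (n = n₀ + ν ξ):
  C₄H₁₀: 141 − 1(124.2) = 16.78
  O₂: 1609 − 6.5(124.2) = 801.9
  N₂: 6054 (inert)
  CO₂: 0 + 4(124.2) = 496.9
  H₂O: 0 + 5(124.2) = 621.1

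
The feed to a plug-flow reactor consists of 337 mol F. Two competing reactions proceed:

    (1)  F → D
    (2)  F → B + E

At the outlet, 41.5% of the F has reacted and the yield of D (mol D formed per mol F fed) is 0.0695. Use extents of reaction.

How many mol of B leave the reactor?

Yield of D: 1ξ₁ / 337 = 0.0695 → ξ₁ = 23.42 mol.
Conversion of F: 1ξ₁ + 1ξ₂ = 0.415 × 337 = 139.9 → ξ₂ = 116.4 mol.
Outlet amounts (n = n₀ + Σ ν·ξ):
  F: 337 − 1(23.42) − 1(116.4) = 197.1
  D: 0 + 1(23.42) = 23.42
  B: 0 + 1(116.4) = 116.4
  E: 0 + 1(116.4) = 116.4

116 mol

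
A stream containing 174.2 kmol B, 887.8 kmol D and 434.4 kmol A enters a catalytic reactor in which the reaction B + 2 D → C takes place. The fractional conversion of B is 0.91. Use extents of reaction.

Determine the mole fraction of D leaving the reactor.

0.484

B reacted = 0.91 × 174.2 = 158.5 kmol; ν_B = −1, so ξ = 158.5/1 = 158.5 kmol.
Outlet amounts (n = n₀ + ν ξ):
  B: 174.2 − 1(158.5) = 15.68
  D: 887.8 − 2(158.5) = 570.8
  C: 0 + 1(158.5) = 158.5
  A: 434.4 (inert)
Total out = 1179 kmol; y_D = 570.8 / 1179 = 0.484.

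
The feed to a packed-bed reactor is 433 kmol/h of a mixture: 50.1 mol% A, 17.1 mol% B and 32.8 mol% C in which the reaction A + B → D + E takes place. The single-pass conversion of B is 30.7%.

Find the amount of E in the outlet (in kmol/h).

B reacted = 0.307 × 74.04 = 22.73 kmol/h; ν_B = −1, so ξ = 22.73/1 = 22.73 kmol/h.
Outlet amounts (n = n₀ + ν ξ):
  A: 216.9 − 1(22.73) = 194.2
  B: 74.04 − 1(22.73) = 51.31
  D: 0 + 1(22.73) = 22.73
  E: 0 + 1(22.73) = 22.73
  C: 142 (inert)

22.7 kmol/h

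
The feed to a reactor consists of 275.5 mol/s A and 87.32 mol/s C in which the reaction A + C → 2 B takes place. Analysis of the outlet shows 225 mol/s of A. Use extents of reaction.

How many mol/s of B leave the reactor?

101 mol/s

For A: n = n₀ − 1ξ → 225 = 275.5 − 1ξ, giving ξ = 50.5 mol/s.
Outlet amounts (n = n₀ + ν ξ):
  A: 275.5 − 1(50.5) = 225
  C: 87.32 − 1(50.5) = 36.82
  B: 0 + 2(50.5) = 101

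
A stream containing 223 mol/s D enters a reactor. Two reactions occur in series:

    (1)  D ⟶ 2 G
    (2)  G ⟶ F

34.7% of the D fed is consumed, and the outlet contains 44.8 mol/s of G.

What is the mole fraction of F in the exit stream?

0.366

Conversion of D: D consumed = 1ξ₁ = 0.347 × 223 → ξ₁ = 77.38 mol/s.
G balance: n_G = 0 + 2ξ₁ − 1ξ₂ = 44.8 → ξ₂ = (2·77.38 − 44.8)/1 = 110 mol/s.
Outlet amounts (n = n₀ + Σ ν·ξ):
  D: 223 − 1(77.38) = 145.6
  G: 0 + 2(77.38) − 1(110) = 44.8
  F: 0 + 1(110) = 110
Total out = 300.4 mol/s; y_F = 110 / 300.4 = 0.3661.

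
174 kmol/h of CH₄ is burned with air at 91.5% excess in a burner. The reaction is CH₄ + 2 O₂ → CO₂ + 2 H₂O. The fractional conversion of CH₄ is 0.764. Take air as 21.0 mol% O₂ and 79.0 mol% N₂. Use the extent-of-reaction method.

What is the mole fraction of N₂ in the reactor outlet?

Stoichiometric O₂ = 2 × 174 = 348 kmol/h; O₂ fed = 348 × 1.915 = 666.4 kmol/h.
N₂ fed = 666.4 × 79/21 = 2507 kmol/h.
Fuel reacted = 0.764 × 174 → ξ = 132.9 kmol/h.
Outlet (n = n₀ + ν ξ):
  CH₄: 174 − 1(132.9) = 41.06
  O₂: 666.4 − 2(132.9) = 400.5
  N₂: 2507 (inert)
  CO₂: 0 + 1(132.9) = 132.9
  H₂O: 0 + 2(132.9) = 265.9
Total out = 3347 kmol/h; y_N₂ = 2507 / 3347 = 0.7489.

0.749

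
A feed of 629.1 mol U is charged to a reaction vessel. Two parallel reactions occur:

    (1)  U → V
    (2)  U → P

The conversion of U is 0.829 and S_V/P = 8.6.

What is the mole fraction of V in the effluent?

Conversion of U: U consumed = 0.829 × 629.1 = 521.5 mol = 1ξ₁ + 1ξ₂.
Selectivity: 1ξ₁ / (1ξ₂) = 8.6 → ξ₁ = 8.6 ξ₂.
Substitute: (1·8.6 + 1) ξ₂ = 521.5 → ξ₂ = 54.33 mol, ξ₁ = 467.2 mol.
Outlet amounts (n = n₀ + Σ ν·ξ):
  U: 629.1 − 1(467.2) − 1(54.33) = 107.6
  V: 0 + 1(467.2) = 467.2
  P: 0 + 1(54.33) = 54.33
Total out = 629.1 mol; y_V = 467.2 / 629.1 = 0.7426.

0.743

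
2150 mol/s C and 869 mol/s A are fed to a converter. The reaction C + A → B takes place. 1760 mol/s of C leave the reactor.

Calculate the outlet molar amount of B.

For C: n = n₀ − 1ξ → 1760 = 2150 − 1ξ, giving ξ = 390 mol/s.
Outlet amounts (n = n₀ + ν ξ):
  C: 2150 − 1(390) = 1760
  A: 869 − 1(390) = 479
  B: 0 + 1(390) = 390

390 mol/s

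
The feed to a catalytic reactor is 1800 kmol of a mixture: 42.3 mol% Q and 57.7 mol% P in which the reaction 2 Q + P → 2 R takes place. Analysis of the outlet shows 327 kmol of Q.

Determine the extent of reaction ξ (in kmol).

ξ = 217 kmol

For Q: n = n₀ − 2ξ → 327 = 761.4 − 2ξ, giving ξ = 217.2 kmol.
Outlet amounts (n = n₀ + ν ξ):
  Q: 761.4 − 2(217.2) = 327
  P: 1039 − 1(217.2) = 821.4
  R: 0 + 2(217.2) = 434.4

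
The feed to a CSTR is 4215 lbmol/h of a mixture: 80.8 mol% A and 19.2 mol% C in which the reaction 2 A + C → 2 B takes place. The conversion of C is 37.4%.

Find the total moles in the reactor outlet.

C reacted = 0.374 × 809.3 = 302.7 lbmol/h; ν_C = −1, so ξ = 302.7/1 = 302.7 lbmol/h.
Outlet amounts (n = n₀ + ν ξ):
  A: 3406 − 2(302.7) = 2800
  C: 809.3 − 1(302.7) = 506.6
  B: 0 + 2(302.7) = 605.3
Total out = 2800 + 506.6 + 605.3 = 3912 lbmol/h.

3910 lbmol/h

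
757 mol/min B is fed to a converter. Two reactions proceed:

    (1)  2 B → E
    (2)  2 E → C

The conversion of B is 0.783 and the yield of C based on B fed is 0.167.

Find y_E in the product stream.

Conversion of B: B consumed = 2ξ₁ = 0.783 × 757 → ξ₁ = 296.4 mol/min.
Yield of C: 1ξ₂ / 757 = 0.167 → ξ₂ = 126.4 mol/min.
Outlet amounts (n = n₀ + Σ ν·ξ):
  B: 757 − 2(296.4) = 164.3
  E: 0 + 1(296.4) − 2(126.4) = 43.53
  C: 0 + 1(126.4) = 126.4
Total out = 334.2 mol/min; y_E = 43.53 / 334.2 = 0.1302.

0.13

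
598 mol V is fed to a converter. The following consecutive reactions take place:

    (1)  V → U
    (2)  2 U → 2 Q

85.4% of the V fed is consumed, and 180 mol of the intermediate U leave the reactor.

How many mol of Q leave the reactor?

331 mol

Conversion of V: V consumed = 1ξ₁ = 0.854 × 598 → ξ₁ = 510.7 mol.
U balance: n_U = 0 + 1ξ₁ − 2ξ₂ = 180 → ξ₂ = (1·510.7 − 180)/2 = 165.3 mol.
Outlet amounts (n = n₀ + Σ ν·ξ):
  V: 598 − 1(510.7) = 87.31
  U: 0 + 1(510.7) − 2(165.3) = 180
  Q: 0 + 2(165.3) = 330.7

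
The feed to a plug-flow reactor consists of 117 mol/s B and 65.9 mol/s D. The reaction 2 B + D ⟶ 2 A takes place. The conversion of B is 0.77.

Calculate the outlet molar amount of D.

B reacted = 0.77 × 117 = 90.09 mol/s; ν_B = −2, so ξ = 90.09/2 = 45.05 mol/s.
Outlet amounts (n = n₀ + ν ξ):
  B: 117 − 2(45.05) = 26.91
  D: 65.9 − 1(45.05) = 20.86
  A: 0 + 2(45.05) = 90.09

20.9 mol/s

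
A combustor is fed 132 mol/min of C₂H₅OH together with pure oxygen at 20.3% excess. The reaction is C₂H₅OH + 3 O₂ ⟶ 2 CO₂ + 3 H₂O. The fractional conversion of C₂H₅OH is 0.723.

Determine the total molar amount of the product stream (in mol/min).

704 mol/min

Stoichiometric O₂ = 3 × 132 = 396 mol/min; O₂ fed = 396 × 1.203 = 476.4 mol/min.
Fuel reacted = 0.723 × 132 → ξ = 95.44 mol/min.
Outlet (n = n₀ + ν ξ):
  C₂H₅OH: 132 − 1(95.44) = 36.56
  O₂: 476.4 − 3(95.44) = 190.1
  CO₂: 0 + 2(95.44) = 190.9
  H₂O: 0 + 3(95.44) = 286.3
Total out = 36.56 + 190.1 + 190.9 + 286.3 = 703.8 mol/min.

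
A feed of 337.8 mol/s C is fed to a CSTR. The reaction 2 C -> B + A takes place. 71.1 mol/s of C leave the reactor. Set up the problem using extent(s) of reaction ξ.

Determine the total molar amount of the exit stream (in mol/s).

For C: n = n₀ − 2ξ → 71.1 = 337.8 − 2ξ, giving ξ = 133.4 mol/s.
Outlet amounts (n = n₀ + ν ξ):
  C: 337.8 − 2(133.4) = 71.1
  B: 0 + 1(133.4) = 133.4
  A: 0 + 1(133.4) = 133.4
Total out = 71.1 + 133.4 + 133.4 = 337.8 mol/s.

338 mol/s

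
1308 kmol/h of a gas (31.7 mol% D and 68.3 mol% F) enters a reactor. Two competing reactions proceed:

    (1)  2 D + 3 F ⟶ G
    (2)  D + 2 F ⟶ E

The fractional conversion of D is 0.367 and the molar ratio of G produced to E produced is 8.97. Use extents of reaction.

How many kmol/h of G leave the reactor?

72.1 kmol/h

Conversion of D: D consumed = 0.367 × 414.6 = 152.2 kmol/h = 2ξ₁ + 1ξ₂.
Selectivity: 1ξ₁ / (1ξ₂) = 8.97 → ξ₁ = 8.97 ξ₂.
Substitute: (2·8.97 + 1) ξ₂ = 152.2 → ξ₂ = 8.034 kmol/h, ξ₁ = 72.07 kmol/h.
Outlet amounts (n = n₀ + Σ ν·ξ):
  D: 414.6 − 2(72.07) − 1(8.034) = 262.5
  F: 893.4 − 3(72.07) − 2(8.034) = 661.1
  G: 0 + 1(72.07) = 72.07
  E: 0 + 1(8.034) = 8.034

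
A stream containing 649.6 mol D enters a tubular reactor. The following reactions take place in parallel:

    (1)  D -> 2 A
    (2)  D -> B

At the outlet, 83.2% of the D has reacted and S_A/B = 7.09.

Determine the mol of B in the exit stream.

119 mol

Conversion of D: D consumed = 0.832 × 649.6 = 540.5 mol = 1ξ₁ + 1ξ₂.
Selectivity: 2ξ₁ / (1ξ₂) = 7.09 → ξ₁ = 3.545 ξ₂.
Substitute: (1·3.545 + 1) ξ₂ = 540.5 → ξ₂ = 118.9 mol, ξ₁ = 421.6 mol.
Outlet amounts (n = n₀ + Σ ν·ξ):
  D: 649.6 − 1(421.6) − 1(118.9) = 109.1
  A: 0 + 2(421.6) = 843.1
  B: 0 + 1(118.9) = 118.9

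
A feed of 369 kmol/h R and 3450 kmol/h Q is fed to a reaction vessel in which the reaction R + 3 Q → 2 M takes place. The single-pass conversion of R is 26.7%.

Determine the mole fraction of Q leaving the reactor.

0.871

R reacted = 0.267 × 369 = 98.52 kmol/h; ν_R = −1, so ξ = 98.52/1 = 98.52 kmol/h.
Outlet amounts (n = n₀ + ν ξ):
  R: 369 − 1(98.52) = 270.5
  Q: 3450 − 3(98.52) = 3154
  M: 0 + 2(98.52) = 197
Total out = 3622 kmol/h; y_Q = 3154 / 3622 = 0.8709.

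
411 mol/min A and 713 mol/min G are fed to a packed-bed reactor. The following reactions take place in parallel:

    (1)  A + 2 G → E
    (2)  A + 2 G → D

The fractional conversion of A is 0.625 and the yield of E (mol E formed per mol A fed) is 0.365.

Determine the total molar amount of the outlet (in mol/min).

Yield of E: 1ξ₁ / 411 = 0.365 → ξ₁ = 150 mol/min.
Conversion of A: 1ξ₁ + 1ξ₂ = 0.625 × 411 = 256.9 → ξ₂ = 106.9 mol/min.
Outlet amounts (n = n₀ + Σ ν·ξ):
  A: 411 − 1(150) − 1(106.9) = 154.1
  G: 713 − 2(150) − 2(106.9) = 199.2
  E: 0 + 1(150) = 150
  D: 0 + 1(106.9) = 106.9
Total out = 154.1 + 199.2 + 150 + 106.9 = 610.2 mol/min.

610 mol/min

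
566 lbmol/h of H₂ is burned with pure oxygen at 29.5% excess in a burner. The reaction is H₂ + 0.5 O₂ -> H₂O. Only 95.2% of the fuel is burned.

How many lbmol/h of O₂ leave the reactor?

Stoichiometric O₂ = 0.5 × 566 = 283 lbmol/h; O₂ fed = 283 × 1.295 = 366.5 lbmol/h.
Fuel reacted = 0.952 × 566 → ξ = 538.8 lbmol/h.
Outlet (n = n₀ + ν ξ):
  H₂: 566 − 1(538.8) = 27.17
  O₂: 366.5 − 0.5(538.8) = 97.07
  H₂O: 0 + 1(538.8) = 538.8

97.1 lbmol/h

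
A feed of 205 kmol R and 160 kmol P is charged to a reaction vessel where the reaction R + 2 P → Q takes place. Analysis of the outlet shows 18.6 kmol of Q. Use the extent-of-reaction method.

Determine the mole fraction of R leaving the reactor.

For Q: n = n₀ + 1ξ → 18.6 = 0 + 1ξ, giving ξ = 18.6 kmol.
Outlet amounts (n = n₀ + ν ξ):
  R: 205 − 1(18.6) = 186.4
  P: 160 − 2(18.6) = 122.8
  Q: 0 + 1(18.6) = 18.6
Total out = 327.8 kmol; y_R = 186.4 / 327.8 = 0.5686.

0.569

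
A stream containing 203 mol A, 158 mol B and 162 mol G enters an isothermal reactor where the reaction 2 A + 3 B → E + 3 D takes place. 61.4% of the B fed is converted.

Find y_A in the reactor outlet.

B reacted = 0.614 × 158 = 97.01 mol; ν_B = −3, so ξ = 97.01/3 = 32.34 mol.
Outlet amounts (n = n₀ + ν ξ):
  A: 203 − 2(32.34) = 138.3
  B: 158 − 3(32.34) = 60.99
  E: 0 + 1(32.34) = 32.34
  D: 0 + 3(32.34) = 97.01
  G: 162 (inert)
Total out = 490.7 mol; y_A = 138.3 / 490.7 = 0.2819.

0.282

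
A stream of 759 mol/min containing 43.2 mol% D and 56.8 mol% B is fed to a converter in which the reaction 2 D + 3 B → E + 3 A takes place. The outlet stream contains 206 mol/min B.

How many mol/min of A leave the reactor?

For B: n = n₀ − 3ξ → 206 = 431.1 − 3ξ, giving ξ = 75.04 mol/min.
Outlet amounts (n = n₀ + ν ξ):
  D: 327.9 − 2(75.04) = 177.8
  B: 431.1 − 3(75.04) = 206
  E: 0 + 1(75.04) = 75.04
  A: 0 + 3(75.04) = 225.1

225 mol/min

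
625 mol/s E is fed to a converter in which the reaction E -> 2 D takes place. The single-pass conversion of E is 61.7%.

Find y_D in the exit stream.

E reacted = 0.617 × 625 = 385.6 mol/s; ν_E = −1, so ξ = 385.6/1 = 385.6 mol/s.
Outlet amounts (n = n₀ + ν ξ):
  E: 625 − 1(385.6) = 239.4
  D: 0 + 2(385.6) = 771.2
Total out = 1011 mol/s; y_D = 771.2 / 1011 = 0.7631.

0.763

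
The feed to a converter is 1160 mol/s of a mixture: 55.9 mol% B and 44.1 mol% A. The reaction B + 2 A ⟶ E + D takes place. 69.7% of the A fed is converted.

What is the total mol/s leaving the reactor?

982 mol/s

A reacted = 0.697 × 511.6 = 356.6 mol/s; ν_A = −2, so ξ = 356.6/2 = 178.3 mol/s.
Outlet amounts (n = n₀ + ν ξ):
  B: 648.4 − 1(178.3) = 470.2
  A: 511.6 − 2(178.3) = 155
  E: 0 + 1(178.3) = 178.3
  D: 0 + 1(178.3) = 178.3
Total out = 470.2 + 155 + 178.3 + 178.3 = 981.7 mol/s.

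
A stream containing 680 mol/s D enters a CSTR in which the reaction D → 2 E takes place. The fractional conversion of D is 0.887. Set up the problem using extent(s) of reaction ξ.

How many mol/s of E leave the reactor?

1210 mol/s

D reacted = 0.887 × 680 = 603.2 mol/s; ν_D = −1, so ξ = 603.2/1 = 603.2 mol/s.
Outlet amounts (n = n₀ + ν ξ):
  D: 680 − 1(603.2) = 76.84
  E: 0 + 2(603.2) = 1206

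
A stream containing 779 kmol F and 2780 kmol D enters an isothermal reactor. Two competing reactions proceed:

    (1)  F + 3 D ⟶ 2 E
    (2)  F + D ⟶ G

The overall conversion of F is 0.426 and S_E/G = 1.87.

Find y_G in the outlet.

0.0559

Conversion of F: F consumed = 0.426 × 779 = 331.9 kmol = 1ξ₁ + 1ξ₂.
Selectivity: 2ξ₁ / (1ξ₂) = 1.87 → ξ₁ = 0.935 ξ₂.
Substitute: (1·0.935 + 1) ξ₂ = 331.9 → ξ₂ = 171.5 kmol, ξ₁ = 160.4 kmol.
Outlet amounts (n = n₀ + Σ ν·ξ):
  F: 779 − 1(160.4) − 1(171.5) = 447.1
  D: 2780 − 3(160.4) − 1(171.5) = 2127
  E: 0 + 2(160.4) = 320.7
  G: 0 + 1(171.5) = 171.5
Total out = 3067 kmol; y_G = 171.5 / 3067 = 0.05592.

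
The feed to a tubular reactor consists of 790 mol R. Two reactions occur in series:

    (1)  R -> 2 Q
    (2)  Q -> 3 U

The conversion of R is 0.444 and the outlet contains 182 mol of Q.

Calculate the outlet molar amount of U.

1560 mol

Conversion of R: R consumed = 1ξ₁ = 0.444 × 790 → ξ₁ = 350.8 mol.
Q balance: n_Q = 0 + 2ξ₁ − 1ξ₂ = 182 → ξ₂ = (2·350.8 − 182)/1 = 519.5 mol.
Outlet amounts (n = n₀ + Σ ν·ξ):
  R: 790 − 1(350.8) = 439.2
  Q: 0 + 2(350.8) − 1(519.5) = 182
  U: 0 + 3(519.5) = 1559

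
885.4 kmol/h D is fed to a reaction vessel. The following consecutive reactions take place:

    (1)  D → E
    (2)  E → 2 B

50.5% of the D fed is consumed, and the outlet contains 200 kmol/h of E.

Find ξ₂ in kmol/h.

ξ₂ = 247 kmol/h

Conversion of D: D consumed = 1ξ₁ = 0.505 × 885.4 → ξ₁ = 447.1 kmol/h.
E balance: n_E = 0 + 1ξ₁ − 1ξ₂ = 200 → ξ₂ = (1·447.1 − 200)/1 = 247.1 kmol/h.
Outlet amounts (n = n₀ + Σ ν·ξ):
  D: 885.4 − 1(447.1) = 438.3
  E: 0 + 1(447.1) − 1(247.1) = 200
  B: 0 + 2(247.1) = 494.3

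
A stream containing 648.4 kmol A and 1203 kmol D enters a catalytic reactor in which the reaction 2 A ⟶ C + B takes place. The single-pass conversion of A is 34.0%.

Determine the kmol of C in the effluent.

110 kmol

A reacted = 0.34 × 648.4 = 220.5 kmol; ν_A = −2, so ξ = 220.5/2 = 110.2 kmol.
Outlet amounts (n = n₀ + ν ξ):
  A: 648.4 − 2(110.2) = 427.9
  C: 0 + 1(110.2) = 110.2
  B: 0 + 1(110.2) = 110.2
  D: 1203 (inert)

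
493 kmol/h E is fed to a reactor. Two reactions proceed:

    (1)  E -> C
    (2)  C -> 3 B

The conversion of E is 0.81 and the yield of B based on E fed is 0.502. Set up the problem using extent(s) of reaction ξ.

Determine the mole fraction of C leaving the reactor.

Conversion of E: E consumed = 1ξ₁ = 0.81 × 493 → ξ₁ = 399.3 kmol/h.
Yield of B: 3ξ₂ / 493 = 0.502 → ξ₂ = 82.5 kmol/h.
Outlet amounts (n = n₀ + Σ ν·ξ):
  E: 493 − 1(399.3) = 93.67
  C: 0 + 1(399.3) − 1(82.5) = 316.8
  B: 0 + 3(82.5) = 247.5
Total out = 658 kmol/h; y_C = 316.8 / 658 = 0.4815.

0.482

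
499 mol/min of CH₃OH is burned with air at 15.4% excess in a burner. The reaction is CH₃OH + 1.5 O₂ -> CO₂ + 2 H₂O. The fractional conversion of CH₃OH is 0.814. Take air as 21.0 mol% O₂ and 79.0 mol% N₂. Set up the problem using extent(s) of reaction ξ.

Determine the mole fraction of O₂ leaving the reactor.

0.0529

Stoichiometric O₂ = 1.5 × 499 = 748.5 mol/min; O₂ fed = 748.5 × 1.154 = 863.8 mol/min.
N₂ fed = 863.8 × 79/21 = 3249 mol/min.
Fuel reacted = 0.814 × 499 → ξ = 406.2 mol/min.
Outlet (n = n₀ + ν ξ):
  CH₃OH: 499 − 1(406.2) = 92.81
  O₂: 863.8 − 1.5(406.2) = 254.5
  N₂: 3249 (inert)
  CO₂: 0 + 1(406.2) = 406.2
  H₂O: 0 + 2(406.2) = 812.4
Total out = 4815 mol/min; y_O₂ = 254.5 / 4815 = 0.05285.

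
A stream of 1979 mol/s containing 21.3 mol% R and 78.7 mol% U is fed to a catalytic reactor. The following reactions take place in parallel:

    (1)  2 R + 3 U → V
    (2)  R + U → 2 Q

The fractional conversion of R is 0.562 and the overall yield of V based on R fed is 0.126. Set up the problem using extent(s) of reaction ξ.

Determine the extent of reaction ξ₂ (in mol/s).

Yield of V: 1ξ₁ / 421.5 = 0.126 → ξ₁ = 53.11 mol/s.
Conversion of R: 2ξ₁ + 1ξ₂ = 0.562 × 421.5 = 236.9 → ξ₂ = 130.7 mol/s.
Outlet amounts (n = n₀ + Σ ν·ξ):
  R: 421.5 − 2(53.11) − 1(130.7) = 184.6
  U: 1557 − 3(53.11) − 1(130.7) = 1267
  V: 0 + 1(53.11) = 53.11
  Q: 0 + 2(130.7) = 261.3

ξ₂ = 131 mol/s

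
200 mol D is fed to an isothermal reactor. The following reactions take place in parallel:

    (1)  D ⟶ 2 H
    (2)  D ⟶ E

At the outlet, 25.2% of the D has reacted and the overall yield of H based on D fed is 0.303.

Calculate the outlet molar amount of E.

Yield of H: 2ξ₁ / 200 = 0.303 → ξ₁ = 30.3 mol.
Conversion of D: 1ξ₁ + 1ξ₂ = 0.252 × 200 = 50.4 → ξ₂ = 20.1 mol.
Outlet amounts (n = n₀ + Σ ν·ξ):
  D: 200 − 1(30.3) − 1(20.1) = 149.6
  H: 0 + 2(30.3) = 60.6
  E: 0 + 1(20.1) = 20.1

20.1 mol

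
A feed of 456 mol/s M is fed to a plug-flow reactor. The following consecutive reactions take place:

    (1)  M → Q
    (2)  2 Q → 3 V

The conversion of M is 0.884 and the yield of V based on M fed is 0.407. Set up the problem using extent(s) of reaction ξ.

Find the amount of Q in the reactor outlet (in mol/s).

279 mol/s

Conversion of M: M consumed = 1ξ₁ = 0.884 × 456 → ξ₁ = 403.1 mol/s.
Yield of V: 3ξ₂ / 456 = 0.407 → ξ₂ = 61.86 mol/s.
Outlet amounts (n = n₀ + Σ ν·ξ):
  M: 456 − 1(403.1) = 52.9
  Q: 0 + 1(403.1) − 2(61.86) = 279.4
  V: 0 + 3(61.86) = 185.6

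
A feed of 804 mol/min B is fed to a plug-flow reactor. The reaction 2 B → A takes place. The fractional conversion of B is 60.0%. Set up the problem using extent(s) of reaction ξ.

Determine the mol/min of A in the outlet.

241 mol/min

B reacted = 0.6 × 804 = 482.4 mol/min; ν_B = −2, so ξ = 482.4/2 = 241.2 mol/min.
Outlet amounts (n = n₀ + ν ξ):
  B: 804 − 2(241.2) = 321.6
  A: 0 + 1(241.2) = 241.2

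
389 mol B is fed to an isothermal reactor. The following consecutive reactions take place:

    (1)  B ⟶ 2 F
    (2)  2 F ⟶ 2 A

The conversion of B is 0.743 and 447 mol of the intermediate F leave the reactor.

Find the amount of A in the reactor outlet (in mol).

Conversion of B: B consumed = 1ξ₁ = 0.743 × 389 → ξ₁ = 289 mol.
F balance: n_F = 0 + 2ξ₁ − 2ξ₂ = 447 → ξ₂ = (2·289 − 447)/2 = 65.53 mol.
Outlet amounts (n = n₀ + Σ ν·ξ):
  B: 389 − 1(289) = 99.97
  F: 0 + 2(289) − 2(65.53) = 447
  A: 0 + 2(65.53) = 131.1

131 mol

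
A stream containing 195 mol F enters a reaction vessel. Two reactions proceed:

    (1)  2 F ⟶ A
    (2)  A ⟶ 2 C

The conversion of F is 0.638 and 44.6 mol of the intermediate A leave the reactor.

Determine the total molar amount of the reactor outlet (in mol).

150 mol

Conversion of F: F consumed = 2ξ₁ = 0.638 × 195 → ξ₁ = 62.2 mol.
A balance: n_A = 0 + 1ξ₁ − 1ξ₂ = 44.6 → ξ₂ = (1·62.2 − 44.6)/1 = 17.6 mol.
Outlet amounts (n = n₀ + Σ ν·ξ):
  F: 195 − 2(62.2) = 70.59
  A: 0 + 1(62.2) − 1(17.6) = 44.6
  C: 0 + 2(17.6) = 35.21
Total out = 70.59 + 44.6 + 35.21 = 150.4 mol.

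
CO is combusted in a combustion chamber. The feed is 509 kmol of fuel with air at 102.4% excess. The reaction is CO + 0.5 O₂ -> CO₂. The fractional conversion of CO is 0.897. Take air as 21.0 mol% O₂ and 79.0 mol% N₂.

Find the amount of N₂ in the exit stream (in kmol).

Stoichiometric O₂ = 0.5 × 509 = 254.5 kmol; O₂ fed = 254.5 × 2.024 = 515.1 kmol.
N₂ fed = 515.1 × 79/21 = 1938 kmol.
Fuel reacted = 0.897 × 509 → ξ = 456.6 kmol.
Outlet (n = n₀ + ν ξ):
  CO: 509 − 1(456.6) = 52.43
  O₂: 515.1 − 0.5(456.6) = 286.8
  N₂: 1938 (inert)
  CO₂: 0 + 1(456.6) = 456.6

1940 kmol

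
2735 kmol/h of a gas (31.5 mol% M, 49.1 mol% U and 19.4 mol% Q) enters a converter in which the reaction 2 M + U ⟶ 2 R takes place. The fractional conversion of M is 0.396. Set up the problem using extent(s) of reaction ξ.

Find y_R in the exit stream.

M reacted = 0.396 × 861.5 = 341.2 kmol/h; ν_M = −2, so ξ = 341.2/2 = 170.6 kmol/h.
Outlet amounts (n = n₀ + ν ξ):
  M: 861.5 − 2(170.6) = 520.4
  U: 1343 − 1(170.6) = 1172
  R: 0 + 2(170.6) = 341.2
  Q: 530.6 (inert)
Total out = 2564 kmol/h; y_R = 341.2 / 2564 = 0.133.

0.133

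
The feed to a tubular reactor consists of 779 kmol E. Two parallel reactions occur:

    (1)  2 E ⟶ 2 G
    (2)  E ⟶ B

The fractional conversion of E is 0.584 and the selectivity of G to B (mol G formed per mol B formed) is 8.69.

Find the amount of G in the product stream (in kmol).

408 kmol

Conversion of E: E consumed = 0.584 × 779 = 454.9 kmol = 2ξ₁ + 1ξ₂.
Selectivity: 2ξ₁ / (1ξ₂) = 8.69 → ξ₁ = 4.345 ξ₂.
Substitute: (2·4.345 + 1) ξ₂ = 454.9 → ξ₂ = 46.95 kmol, ξ₁ = 204 kmol.
Outlet amounts (n = n₀ + Σ ν·ξ):
  E: 779 − 2(204) − 1(46.95) = 324.1
  G: 0 + 2(204) = 408
  B: 0 + 1(46.95) = 46.95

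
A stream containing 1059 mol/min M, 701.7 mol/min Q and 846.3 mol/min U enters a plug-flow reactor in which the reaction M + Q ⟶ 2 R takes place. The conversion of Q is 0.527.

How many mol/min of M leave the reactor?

Q reacted = 0.527 × 701.7 = 369.8 mol/min; ν_Q = −1, so ξ = 369.8/1 = 369.8 mol/min.
Outlet amounts (n = n₀ + ν ξ):
  M: 1059 − 1(369.8) = 689.2
  Q: 701.7 − 1(369.8) = 331.9
  R: 0 + 2(369.8) = 739.6
  U: 846.3 (inert)

689 mol/min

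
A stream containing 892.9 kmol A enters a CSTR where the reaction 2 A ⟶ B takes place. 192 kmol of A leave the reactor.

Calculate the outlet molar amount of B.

For A: n = n₀ − 2ξ → 192 = 892.9 − 2ξ, giving ξ = 350.4 kmol.
Outlet amounts (n = n₀ + ν ξ):
  A: 892.9 − 2(350.4) = 192
  B: 0 + 1(350.4) = 350.4

350 kmol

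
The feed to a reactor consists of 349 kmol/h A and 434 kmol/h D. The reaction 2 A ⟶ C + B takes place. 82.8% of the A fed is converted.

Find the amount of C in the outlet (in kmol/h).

A reacted = 0.828 × 349 = 289 kmol/h; ν_A = −2, so ξ = 289/2 = 144.5 kmol/h.
Outlet amounts (n = n₀ + ν ξ):
  A: 349 − 2(144.5) = 60.03
  C: 0 + 1(144.5) = 144.5
  B: 0 + 1(144.5) = 144.5
  D: 434 (inert)

144 kmol/h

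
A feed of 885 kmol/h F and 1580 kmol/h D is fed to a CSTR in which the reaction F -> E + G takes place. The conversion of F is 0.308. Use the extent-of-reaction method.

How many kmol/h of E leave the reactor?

F reacted = 0.308 × 885 = 272.6 kmol/h; ν_F = −1, so ξ = 272.6/1 = 272.6 kmol/h.
Outlet amounts (n = n₀ + ν ξ):
  F: 885 − 1(272.6) = 612.4
  E: 0 + 1(272.6) = 272.6
  G: 0 + 1(272.6) = 272.6
  D: 1580 (inert)

273 kmol/h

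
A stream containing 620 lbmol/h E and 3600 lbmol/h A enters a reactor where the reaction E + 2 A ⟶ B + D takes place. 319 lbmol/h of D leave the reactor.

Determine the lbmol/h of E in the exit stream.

301 lbmol/h

For D: n = n₀ + 1ξ → 319 = 0 + 1ξ, giving ξ = 319 lbmol/h.
Outlet amounts (n = n₀ + ν ξ):
  E: 620 − 1(319) = 301
  A: 3600 − 2(319) = 2962
  B: 0 + 1(319) = 319
  D: 0 + 1(319) = 319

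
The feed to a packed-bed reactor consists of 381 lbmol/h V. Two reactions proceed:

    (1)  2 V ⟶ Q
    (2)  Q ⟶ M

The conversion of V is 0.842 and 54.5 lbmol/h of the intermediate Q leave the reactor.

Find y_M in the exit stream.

0.48

Conversion of V: V consumed = 2ξ₁ = 0.842 × 381 → ξ₁ = 160.4 lbmol/h.
Q balance: n_Q = 0 + 1ξ₁ − 1ξ₂ = 54.5 → ξ₂ = (1·160.4 − 54.5)/1 = 105.9 lbmol/h.
Outlet amounts (n = n₀ + Σ ν·ξ):
  V: 381 − 2(160.4) = 60.2
  Q: 0 + 1(160.4) − 1(105.9) = 54.5
  M: 0 + 1(105.9) = 105.9
Total out = 220.6 lbmol/h; y_M = 105.9 / 220.6 = 0.4801.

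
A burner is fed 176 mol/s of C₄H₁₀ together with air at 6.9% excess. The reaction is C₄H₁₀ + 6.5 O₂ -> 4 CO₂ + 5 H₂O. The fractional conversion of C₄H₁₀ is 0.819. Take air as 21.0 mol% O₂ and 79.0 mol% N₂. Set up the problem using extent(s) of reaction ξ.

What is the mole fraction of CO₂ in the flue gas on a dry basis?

0.105

Stoichiometric O₂ = 6.5 × 176 = 1144 mol/s; O₂ fed = 1144 × 1.069 = 1223 mol/s.
N₂ fed = 1223 × 79/21 = 4601 mol/s.
Fuel reacted = 0.819 × 176 → ξ = 144.1 mol/s.
Outlet (n = n₀ + ν ξ):
  C₄H₁₀: 176 − 1(144.1) = 31.86
  O₂: 1223 − 6.5(144.1) = 286
  N₂: 4601 (inert)
  CO₂: 0 + 4(144.1) = 576.6
  H₂O: 0 + 5(144.1) = 720.7
Dry total = 5495 mol/s; y_CO₂ (dry) = 576.6 / 5495 = 0.1049.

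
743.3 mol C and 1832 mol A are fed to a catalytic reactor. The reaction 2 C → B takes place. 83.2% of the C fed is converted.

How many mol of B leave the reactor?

C reacted = 0.832 × 743.3 = 618.4 mol; ν_C = −2, so ξ = 618.4/2 = 309.2 mol.
Outlet amounts (n = n₀ + ν ξ):
  C: 743.3 − 2(309.2) = 124.9
  B: 0 + 1(309.2) = 309.2
  A: 1832 (inert)

309 mol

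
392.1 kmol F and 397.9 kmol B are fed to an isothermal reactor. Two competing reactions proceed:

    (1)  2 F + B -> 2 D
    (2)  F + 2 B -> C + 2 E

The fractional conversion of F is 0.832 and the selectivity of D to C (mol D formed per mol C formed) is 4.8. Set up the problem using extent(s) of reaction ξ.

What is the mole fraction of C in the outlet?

0.0859

Conversion of F: F consumed = 0.832 × 392.1 = 326.2 kmol = 2ξ₁ + 1ξ₂.
Selectivity: 2ξ₁ / (1ξ₂) = 4.8 → ξ₁ = 2.4 ξ₂.
Substitute: (2·2.4 + 1) ξ₂ = 326.2 → ξ₂ = 56.25 kmol, ξ₁ = 135 kmol.
Outlet amounts (n = n₀ + Σ ν·ξ):
  F: 392.1 − 2(135) − 1(56.25) = 65.87
  B: 397.9 − 1(135) − 2(56.25) = 150.4
  D: 0 + 2(135) = 270
  C: 0 + 1(56.25) = 56.25
  E: 0 + 2(56.25) = 112.5
Total out = 655 kmol; y_C = 56.25 / 655 = 0.08587.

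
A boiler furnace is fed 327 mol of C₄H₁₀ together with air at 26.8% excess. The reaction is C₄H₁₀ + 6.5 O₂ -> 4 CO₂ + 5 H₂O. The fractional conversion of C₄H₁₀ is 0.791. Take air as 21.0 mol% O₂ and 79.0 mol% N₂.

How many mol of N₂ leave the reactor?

10100 mol

Stoichiometric O₂ = 6.5 × 327 = 2126 mol; O₂ fed = 2126 × 1.268 = 2695 mol.
N₂ fed = 2695 × 79/21 = 10140 mol.
Fuel reacted = 0.791 × 327 → ξ = 258.7 mol.
Outlet (n = n₀ + ν ξ):
  C₄H₁₀: 327 − 1(258.7) = 68.34
  O₂: 2695 − 6.5(258.7) = 1014
  N₂: 10140 (inert)
  CO₂: 0 + 4(258.7) = 1035
  H₂O: 0 + 5(258.7) = 1293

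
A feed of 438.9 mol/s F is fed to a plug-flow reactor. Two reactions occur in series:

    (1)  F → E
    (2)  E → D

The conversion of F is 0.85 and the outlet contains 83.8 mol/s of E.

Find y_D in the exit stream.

Conversion of F: F consumed = 1ξ₁ = 0.85 × 438.9 → ξ₁ = 373.1 mol/s.
E balance: n_E = 0 + 1ξ₁ − 1ξ₂ = 83.8 → ξ₂ = (1·373.1 − 83.8)/1 = 289.3 mol/s.
Outlet amounts (n = n₀ + Σ ν·ξ):
  F: 438.9 − 1(373.1) = 65.83
  E: 0 + 1(373.1) − 1(289.3) = 83.8
  D: 0 + 1(289.3) = 289.3
Total out = 438.9 mol/s; y_D = 289.3 / 438.9 = 0.6591.

0.659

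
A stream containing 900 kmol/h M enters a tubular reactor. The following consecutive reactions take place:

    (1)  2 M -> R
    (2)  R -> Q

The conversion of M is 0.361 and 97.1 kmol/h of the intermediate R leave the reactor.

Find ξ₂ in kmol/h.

Conversion of M: M consumed = 2ξ₁ = 0.361 × 900 → ξ₁ = 162.4 kmol/h.
R balance: n_R = 0 + 1ξ₁ − 1ξ₂ = 97.1 → ξ₂ = (1·162.4 − 97.1)/1 = 65.35 kmol/h.
Outlet amounts (n = n₀ + Σ ν·ξ):
  M: 900 − 2(162.4) = 575.1
  R: 0 + 1(162.4) − 1(65.35) = 97.1
  Q: 0 + 1(65.35) = 65.35

ξ₂ = 65.3 kmol/h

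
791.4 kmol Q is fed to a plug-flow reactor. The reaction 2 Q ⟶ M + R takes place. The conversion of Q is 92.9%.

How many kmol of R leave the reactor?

Q reacted = 0.929 × 791.4 = 735.2 kmol; ν_Q = −2, so ξ = 735.2/2 = 367.6 kmol.
Outlet amounts (n = n₀ + ν ξ):
  Q: 791.4 − 2(367.6) = 56.19
  M: 0 + 1(367.6) = 367.6
  R: 0 + 1(367.6) = 367.6

368 kmol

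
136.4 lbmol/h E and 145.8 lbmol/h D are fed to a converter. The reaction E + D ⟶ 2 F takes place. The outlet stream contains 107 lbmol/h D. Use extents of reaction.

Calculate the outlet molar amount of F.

For D: n = n₀ − 1ξ → 107 = 145.8 − 1ξ, giving ξ = 38.8 lbmol/h.
Outlet amounts (n = n₀ + ν ξ):
  E: 136.4 − 1(38.8) = 97.6
  D: 145.8 − 1(38.8) = 107
  F: 0 + 2(38.8) = 77.6

77.6 lbmol/h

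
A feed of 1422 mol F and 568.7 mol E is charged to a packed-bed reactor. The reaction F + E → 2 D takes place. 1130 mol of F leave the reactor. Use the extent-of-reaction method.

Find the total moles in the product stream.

For F: n = n₀ − 1ξ → 1130 = 1422 − 1ξ, giving ξ = 292 mol.
Outlet amounts (n = n₀ + ν ξ):
  F: 1422 − 1(292) = 1130
  E: 568.7 − 1(292) = 276.7
  D: 0 + 2(292) = 584
Total out = 1130 + 276.7 + 584 = 1991 mol.

1990 mol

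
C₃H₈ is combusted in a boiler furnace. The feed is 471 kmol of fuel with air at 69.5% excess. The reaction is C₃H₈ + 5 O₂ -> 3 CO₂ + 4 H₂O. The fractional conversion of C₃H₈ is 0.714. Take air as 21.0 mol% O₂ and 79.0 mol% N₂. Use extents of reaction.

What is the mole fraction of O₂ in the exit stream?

0.117

Stoichiometric O₂ = 5 × 471 = 2355 kmol; O₂ fed = 2355 × 1.695 = 3992 kmol.
N₂ fed = 3992 × 79/21 = 15020 kmol.
Fuel reacted = 0.714 × 471 → ξ = 336.3 kmol.
Outlet (n = n₀ + ν ξ):
  C₃H₈: 471 − 1(336.3) = 134.7
  O₂: 3992 − 5(336.3) = 2310
  N₂: 15020 (inert)
  CO₂: 0 + 3(336.3) = 1009
  H₂O: 0 + 4(336.3) = 1345
Total out = 19820 kmol; y_O₂ = 2310 / 19820 = 0.1166.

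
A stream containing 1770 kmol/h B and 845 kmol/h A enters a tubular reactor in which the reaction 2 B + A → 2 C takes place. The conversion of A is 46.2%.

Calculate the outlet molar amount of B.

989 kmol/h

A reacted = 0.462 × 845 = 390.4 kmol/h; ν_A = −1, so ξ = 390.4/1 = 390.4 kmol/h.
Outlet amounts (n = n₀ + ν ξ):
  B: 1770 − 2(390.4) = 989.2
  A: 845 − 1(390.4) = 454.6
  C: 0 + 2(390.4) = 780.8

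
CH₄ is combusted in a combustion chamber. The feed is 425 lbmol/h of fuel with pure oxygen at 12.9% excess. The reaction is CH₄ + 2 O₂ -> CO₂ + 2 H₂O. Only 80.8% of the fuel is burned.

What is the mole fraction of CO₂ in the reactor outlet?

0.248

Stoichiometric O₂ = 2 × 425 = 850 lbmol/h; O₂ fed = 850 × 1.129 = 959.6 lbmol/h.
Fuel reacted = 0.808 × 425 → ξ = 343.4 lbmol/h.
Outlet (n = n₀ + ν ξ):
  CH₄: 425 − 1(343.4) = 81.6
  O₂: 959.6 − 2(343.4) = 272.8
  CO₂: 0 + 1(343.4) = 343.4
  H₂O: 0 + 2(343.4) = 686.8
Total out = 1385 lbmol/h; y_CO₂ = 343.4 / 1385 = 0.248.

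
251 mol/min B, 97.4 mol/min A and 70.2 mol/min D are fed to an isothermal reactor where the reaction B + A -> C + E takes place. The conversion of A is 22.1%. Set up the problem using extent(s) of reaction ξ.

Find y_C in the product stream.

A reacted = 0.221 × 97.4 = 21.53 mol/min; ν_A = −1, so ξ = 21.53/1 = 21.53 mol/min.
Outlet amounts (n = n₀ + ν ξ):
  B: 251 − 1(21.53) = 229.5
  A: 97.4 − 1(21.53) = 75.87
  C: 0 + 1(21.53) = 21.53
  E: 0 + 1(21.53) = 21.53
  D: 70.2 (inert)
Total out = 418.6 mol/min; y_C = 21.53 / 418.6 = 0.05142.

0.0514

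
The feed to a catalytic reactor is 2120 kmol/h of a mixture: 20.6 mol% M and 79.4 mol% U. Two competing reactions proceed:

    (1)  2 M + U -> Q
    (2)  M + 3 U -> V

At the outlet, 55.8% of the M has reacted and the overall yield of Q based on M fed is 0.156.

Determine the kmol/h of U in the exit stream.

1290 kmol/h

Yield of Q: 1ξ₁ / 436.7 = 0.156 → ξ₁ = 68.13 kmol/h.
Conversion of M: 2ξ₁ + 1ξ₂ = 0.558 × 436.7 = 243.7 → ξ₂ = 107.4 kmol/h.
Outlet amounts (n = n₀ + Σ ν·ξ):
  M: 436.7 − 2(68.13) − 1(107.4) = 193
  U: 1683 − 1(68.13) − 3(107.4) = 1293
  Q: 0 + 1(68.13) = 68.13
  V: 0 + 1(107.4) = 107.4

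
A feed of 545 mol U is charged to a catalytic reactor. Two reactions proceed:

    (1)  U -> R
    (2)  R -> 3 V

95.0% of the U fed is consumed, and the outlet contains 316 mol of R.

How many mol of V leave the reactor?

605 mol

Conversion of U: U consumed = 1ξ₁ = 0.95 × 545 → ξ₁ = 517.8 mol.
R balance: n_R = 0 + 1ξ₁ − 1ξ₂ = 316 → ξ₂ = (1·517.8 − 316)/1 = 201.8 mol.
Outlet amounts (n = n₀ + Σ ν·ξ):
  U: 545 − 1(517.8) = 27.25
  R: 0 + 1(517.8) − 1(201.8) = 316
  V: 0 + 3(201.8) = 605.2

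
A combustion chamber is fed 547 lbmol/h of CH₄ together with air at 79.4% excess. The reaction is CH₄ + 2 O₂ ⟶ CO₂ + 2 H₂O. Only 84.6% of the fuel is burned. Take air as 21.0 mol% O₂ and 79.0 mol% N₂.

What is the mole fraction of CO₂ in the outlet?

Stoichiometric O₂ = 2 × 547 = 1094 lbmol/h; O₂ fed = 1094 × 1.794 = 1963 lbmol/h.
N₂ fed = 1963 × 79/21 = 7383 lbmol/h.
Fuel reacted = 0.846 × 547 → ξ = 462.8 lbmol/h.
Outlet (n = n₀ + ν ξ):
  CH₄: 547 − 1(462.8) = 84.24
  O₂: 1963 − 2(462.8) = 1037
  N₂: 7383 (inert)
  CO₂: 0 + 1(462.8) = 462.8
  H₂O: 0 + 2(462.8) = 925.5
Total out = 9893 lbmol/h; y_CO₂ = 462.8 / 9893 = 0.04678.

0.0468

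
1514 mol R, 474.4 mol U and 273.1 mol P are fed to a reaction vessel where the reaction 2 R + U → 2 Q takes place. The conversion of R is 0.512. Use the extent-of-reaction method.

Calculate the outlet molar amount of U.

86.8 mol

R reacted = 0.512 × 1514 = 775.2 mol; ν_R = −2, so ξ = 775.2/2 = 387.6 mol.
Outlet amounts (n = n₀ + ν ξ):
  R: 1514 − 2(387.6) = 738.8
  U: 474.4 − 1(387.6) = 86.82
  Q: 0 + 2(387.6) = 775.2
  P: 273.1 (inert)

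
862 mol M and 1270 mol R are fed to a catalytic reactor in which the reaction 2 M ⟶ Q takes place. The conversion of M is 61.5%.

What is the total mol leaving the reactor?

M reacted = 0.615 × 862 = 530.1 mol; ν_M = −2, so ξ = 530.1/2 = 265.1 mol.
Outlet amounts (n = n₀ + ν ξ):
  M: 862 − 2(265.1) = 331.9
  Q: 0 + 1(265.1) = 265.1
  R: 1270 (inert)
Total out = 331.9 + 265.1 + 1270 = 1867 mol.

1870 mol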